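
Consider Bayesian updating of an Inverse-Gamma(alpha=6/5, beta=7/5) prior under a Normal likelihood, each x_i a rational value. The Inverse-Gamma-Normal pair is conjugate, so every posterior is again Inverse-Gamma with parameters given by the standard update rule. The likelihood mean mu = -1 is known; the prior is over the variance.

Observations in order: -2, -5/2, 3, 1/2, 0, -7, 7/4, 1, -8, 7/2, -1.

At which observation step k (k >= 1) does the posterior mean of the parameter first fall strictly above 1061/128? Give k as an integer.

k = 6

obs 1: x=-2 → posterior Inverse-Gamma(17/10, 19/10)
obs 2: x=-5/2 → posterior Inverse-Gamma(11/5, 121/40)
obs 3: x=3 → posterior Inverse-Gamma(27/10, 441/40)
obs 4: x=1/2 → posterior Inverse-Gamma(16/5, 243/20)
obs 5: x=0 → posterior Inverse-Gamma(37/10, 253/20)
obs 6: x=-7 → posterior Inverse-Gamma(21/5, 613/20)
obs 7: x=7/4 → posterior Inverse-Gamma(47/10, 5509/160)
obs 8: x=1 → posterior Inverse-Gamma(26/5, 5829/160)
obs 9: x=-8 → posterior Inverse-Gamma(57/10, 9749/160)
obs 10: x=7/2 → posterior Inverse-Gamma(31/5, 11369/160)
obs 11: x=-1 → posterior Inverse-Gamma(67/10, 11369/160)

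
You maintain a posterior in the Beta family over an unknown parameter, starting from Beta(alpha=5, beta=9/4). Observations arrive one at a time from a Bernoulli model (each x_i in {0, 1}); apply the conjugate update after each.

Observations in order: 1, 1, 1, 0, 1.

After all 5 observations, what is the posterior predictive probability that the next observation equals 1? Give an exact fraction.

obs 1: x=1 → posterior Beta(6, 9/4)
obs 2: x=1 → posterior Beta(7, 9/4)
obs 3: x=1 → posterior Beta(8, 9/4)
obs 4: x=0 → posterior Beta(8, 13/4)
obs 5: x=1 → posterior Beta(9, 13/4)

36/49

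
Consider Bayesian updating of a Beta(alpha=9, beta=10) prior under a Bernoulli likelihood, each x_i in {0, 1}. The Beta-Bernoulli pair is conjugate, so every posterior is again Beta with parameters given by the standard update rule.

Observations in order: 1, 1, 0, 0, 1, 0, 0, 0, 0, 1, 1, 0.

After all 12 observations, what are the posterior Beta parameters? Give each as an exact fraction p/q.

obs 1: x=1 → posterior Beta(10, 10)
obs 2: x=1 → posterior Beta(11, 10)
obs 3: x=0 → posterior Beta(11, 11)
obs 4: x=0 → posterior Beta(11, 12)
obs 5: x=1 → posterior Beta(12, 12)
obs 6: x=0 → posterior Beta(12, 13)
obs 7: x=0 → posterior Beta(12, 14)
obs 8: x=0 → posterior Beta(12, 15)
obs 9: x=0 → posterior Beta(12, 16)
obs 10: x=1 → posterior Beta(13, 16)
obs 11: x=1 → posterior Beta(14, 16)
obs 12: x=0 → posterior Beta(14, 17)

alpha=14, beta=17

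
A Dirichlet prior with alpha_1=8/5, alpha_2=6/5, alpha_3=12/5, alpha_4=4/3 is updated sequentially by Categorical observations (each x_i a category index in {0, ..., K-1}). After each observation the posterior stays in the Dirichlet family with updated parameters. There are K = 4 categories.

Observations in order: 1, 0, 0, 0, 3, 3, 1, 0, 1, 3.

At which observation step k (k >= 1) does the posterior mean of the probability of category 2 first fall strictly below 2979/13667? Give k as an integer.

k = 5

obs 1: x=1 → posterior Dirichlet(8/5, 11/5, 12/5, 4/3)
obs 2: x=0 → posterior Dirichlet(13/5, 11/5, 12/5, 4/3)
obs 3: x=0 → posterior Dirichlet(18/5, 11/5, 12/5, 4/3)
obs 4: x=0 → posterior Dirichlet(23/5, 11/5, 12/5, 4/3)
obs 5: x=3 → posterior Dirichlet(23/5, 11/5, 12/5, 7/3)
obs 6: x=3 → posterior Dirichlet(23/5, 11/5, 12/5, 10/3)
obs 7: x=1 → posterior Dirichlet(23/5, 16/5, 12/5, 10/3)
obs 8: x=0 → posterior Dirichlet(28/5, 16/5, 12/5, 10/3)
obs 9: x=1 → posterior Dirichlet(28/5, 21/5, 12/5, 10/3)
obs 10: x=3 → posterior Dirichlet(28/5, 21/5, 12/5, 13/3)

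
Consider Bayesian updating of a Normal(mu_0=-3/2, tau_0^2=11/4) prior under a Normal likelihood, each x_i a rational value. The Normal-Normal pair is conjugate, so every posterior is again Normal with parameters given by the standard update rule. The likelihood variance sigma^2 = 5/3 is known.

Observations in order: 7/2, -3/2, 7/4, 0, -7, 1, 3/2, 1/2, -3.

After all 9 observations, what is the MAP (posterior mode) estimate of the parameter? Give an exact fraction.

obs 1: x=7/2 → posterior Normal(171/106, 55/53)
obs 2: x=-3/2 → posterior Normal(18/43, 55/86)
obs 3: x=7/4 → posterior Normal(375/476, 55/119)
obs 4: x=0 → posterior Normal(375/608, 55/152)
obs 5: x=-7 → posterior Normal(-549/740, 11/37)
obs 6: x=1 → posterior Normal(-417/872, 55/218)
obs 7: x=3/2 → posterior Normal(-219/1004, 55/251)
obs 8: x=1/2 → posterior Normal(-153/1136, 55/284)
obs 9: x=-3 → posterior Normal(-549/1268, 55/317)

-549/1268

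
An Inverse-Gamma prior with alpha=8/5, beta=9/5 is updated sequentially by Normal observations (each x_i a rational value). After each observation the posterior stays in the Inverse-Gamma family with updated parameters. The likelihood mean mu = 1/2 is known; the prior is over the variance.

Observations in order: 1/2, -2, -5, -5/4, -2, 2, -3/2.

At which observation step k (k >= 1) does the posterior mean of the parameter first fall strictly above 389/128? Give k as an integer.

obs 1: x=1/2 → posterior Inverse-Gamma(21/10, 9/5)
obs 2: x=-2 → posterior Inverse-Gamma(13/5, 197/40)
obs 3: x=-5 → posterior Inverse-Gamma(31/10, 401/20)
obs 4: x=-5/4 → posterior Inverse-Gamma(18/5, 3453/160)
obs 5: x=-2 → posterior Inverse-Gamma(41/10, 3953/160)
obs 6: x=2 → posterior Inverse-Gamma(23/5, 4133/160)
obs 7: x=-3/2 → posterior Inverse-Gamma(51/10, 4453/160)

k = 2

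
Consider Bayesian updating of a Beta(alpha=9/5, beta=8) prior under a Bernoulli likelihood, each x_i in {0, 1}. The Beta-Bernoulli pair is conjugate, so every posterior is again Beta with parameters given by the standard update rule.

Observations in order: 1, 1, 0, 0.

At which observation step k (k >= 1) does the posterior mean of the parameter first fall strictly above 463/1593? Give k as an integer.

obs 1: x=1 → posterior Beta(14/5, 8)
obs 2: x=1 → posterior Beta(19/5, 8)
obs 3: x=0 → posterior Beta(19/5, 9)
obs 4: x=0 → posterior Beta(19/5, 10)

k = 2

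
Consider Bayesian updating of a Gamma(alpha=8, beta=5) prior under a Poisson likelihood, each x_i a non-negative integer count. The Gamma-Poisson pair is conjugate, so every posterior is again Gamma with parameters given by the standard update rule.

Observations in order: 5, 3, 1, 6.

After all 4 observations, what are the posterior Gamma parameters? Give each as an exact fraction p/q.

alpha=23, beta=9

obs 1: x=5 → posterior Gamma(13, 6)
obs 2: x=3 → posterior Gamma(16, 7)
obs 3: x=1 → posterior Gamma(17, 8)
obs 4: x=6 → posterior Gamma(23, 9)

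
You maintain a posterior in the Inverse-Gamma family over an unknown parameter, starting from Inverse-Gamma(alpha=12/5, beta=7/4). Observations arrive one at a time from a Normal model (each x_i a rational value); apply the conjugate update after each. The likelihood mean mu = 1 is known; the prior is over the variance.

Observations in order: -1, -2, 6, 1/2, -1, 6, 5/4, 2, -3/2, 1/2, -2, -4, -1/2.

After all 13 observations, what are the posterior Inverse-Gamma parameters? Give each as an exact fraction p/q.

obs 1: x=-1 → posterior Inverse-Gamma(29/10, 15/4)
obs 2: x=-2 → posterior Inverse-Gamma(17/5, 33/4)
obs 3: x=6 → posterior Inverse-Gamma(39/10, 83/4)
obs 4: x=1/2 → posterior Inverse-Gamma(22/5, 167/8)
obs 5: x=-1 → posterior Inverse-Gamma(49/10, 183/8)
obs 6: x=6 → posterior Inverse-Gamma(27/5, 283/8)
obs 7: x=5/4 → posterior Inverse-Gamma(59/10, 1133/32)
obs 8: x=2 → posterior Inverse-Gamma(32/5, 1149/32)
obs 9: x=-3/2 → posterior Inverse-Gamma(69/10, 1249/32)
obs 10: x=1/2 → posterior Inverse-Gamma(37/5, 1253/32)
obs 11: x=-2 → posterior Inverse-Gamma(79/10, 1397/32)
obs 12: x=-4 → posterior Inverse-Gamma(42/5, 1797/32)
obs 13: x=-1/2 → posterior Inverse-Gamma(89/10, 1833/32)

alpha=89/10, beta=1833/32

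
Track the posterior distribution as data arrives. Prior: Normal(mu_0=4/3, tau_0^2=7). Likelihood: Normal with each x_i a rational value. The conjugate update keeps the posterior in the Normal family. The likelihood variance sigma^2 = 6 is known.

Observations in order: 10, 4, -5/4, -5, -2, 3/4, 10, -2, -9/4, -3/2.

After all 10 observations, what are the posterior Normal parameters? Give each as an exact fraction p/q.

mu_0=333/304, tau_0^2=21/38

obs 1: x=10 → posterior Normal(6, 42/13)
obs 2: x=4 → posterior Normal(53/10, 21/10)
obs 3: x=-5/4 → posterior Normal(389/108, 14/9)
obs 4: x=-5 → posterior Normal(249/136, 21/17)
obs 5: x=-2 → posterior Normal(193/164, 42/41)
obs 6: x=3/4 → posterior Normal(107/96, 7/8)
obs 7: x=10 → posterior Normal(247/110, 42/55)
obs 8: x=-2 → posterior Normal(219/124, 21/31)
obs 9: x=-9/4 → posterior Normal(125/92, 14/23)
obs 10: x=-3/2 → posterior Normal(333/304, 21/38)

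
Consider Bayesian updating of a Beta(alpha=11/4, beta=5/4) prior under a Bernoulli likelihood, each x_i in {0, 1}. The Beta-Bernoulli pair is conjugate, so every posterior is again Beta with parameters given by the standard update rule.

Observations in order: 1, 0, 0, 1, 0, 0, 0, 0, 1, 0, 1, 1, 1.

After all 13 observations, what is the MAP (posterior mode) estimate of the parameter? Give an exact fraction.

31/60

obs 1: x=1 → posterior Beta(15/4, 5/4)
obs 2: x=0 → posterior Beta(15/4, 9/4)
obs 3: x=0 → posterior Beta(15/4, 13/4)
obs 4: x=1 → posterior Beta(19/4, 13/4)
obs 5: x=0 → posterior Beta(19/4, 17/4)
obs 6: x=0 → posterior Beta(19/4, 21/4)
obs 7: x=0 → posterior Beta(19/4, 25/4)
obs 8: x=0 → posterior Beta(19/4, 29/4)
obs 9: x=1 → posterior Beta(23/4, 29/4)
obs 10: x=0 → posterior Beta(23/4, 33/4)
obs 11: x=1 → posterior Beta(27/4, 33/4)
obs 12: x=1 → posterior Beta(31/4, 33/4)
obs 13: x=1 → posterior Beta(35/4, 33/4)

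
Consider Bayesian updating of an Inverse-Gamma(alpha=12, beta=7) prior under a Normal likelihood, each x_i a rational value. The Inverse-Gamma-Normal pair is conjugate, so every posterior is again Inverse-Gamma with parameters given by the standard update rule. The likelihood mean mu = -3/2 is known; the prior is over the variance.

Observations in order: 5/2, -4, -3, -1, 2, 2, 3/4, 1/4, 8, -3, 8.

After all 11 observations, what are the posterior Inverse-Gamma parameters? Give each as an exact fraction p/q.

alpha=35/2, beta=2033/16

obs 1: x=5/2 → posterior Inverse-Gamma(25/2, 15)
obs 2: x=-4 → posterior Inverse-Gamma(13, 145/8)
obs 3: x=-3 → posterior Inverse-Gamma(27/2, 77/4)
obs 4: x=-1 → posterior Inverse-Gamma(14, 155/8)
obs 5: x=2 → posterior Inverse-Gamma(29/2, 51/2)
obs 6: x=2 → posterior Inverse-Gamma(15, 253/8)
obs 7: x=3/4 → posterior Inverse-Gamma(31/2, 1093/32)
obs 8: x=1/4 → posterior Inverse-Gamma(16, 571/16)
obs 9: x=8 → posterior Inverse-Gamma(33/2, 1293/16)
obs 10: x=-3 → posterior Inverse-Gamma(17, 1311/16)
obs 11: x=8 → posterior Inverse-Gamma(35/2, 2033/16)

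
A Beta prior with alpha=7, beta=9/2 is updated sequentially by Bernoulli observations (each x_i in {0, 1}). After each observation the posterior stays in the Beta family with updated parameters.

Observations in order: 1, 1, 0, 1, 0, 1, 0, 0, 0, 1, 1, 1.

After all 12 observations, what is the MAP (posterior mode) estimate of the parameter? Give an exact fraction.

26/43

obs 1: x=1 → posterior Beta(8, 9/2)
obs 2: x=1 → posterior Beta(9, 9/2)
obs 3: x=0 → posterior Beta(9, 11/2)
obs 4: x=1 → posterior Beta(10, 11/2)
obs 5: x=0 → posterior Beta(10, 13/2)
obs 6: x=1 → posterior Beta(11, 13/2)
obs 7: x=0 → posterior Beta(11, 15/2)
obs 8: x=0 → posterior Beta(11, 17/2)
obs 9: x=0 → posterior Beta(11, 19/2)
obs 10: x=1 → posterior Beta(12, 19/2)
obs 11: x=1 → posterior Beta(13, 19/2)
obs 12: x=1 → posterior Beta(14, 19/2)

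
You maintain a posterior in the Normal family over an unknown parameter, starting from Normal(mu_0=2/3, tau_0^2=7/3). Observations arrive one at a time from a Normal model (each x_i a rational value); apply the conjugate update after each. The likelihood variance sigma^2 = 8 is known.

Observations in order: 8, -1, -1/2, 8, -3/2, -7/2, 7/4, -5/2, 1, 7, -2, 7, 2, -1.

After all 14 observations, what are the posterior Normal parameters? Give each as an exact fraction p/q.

mu_0=701/488, tau_0^2=28/61

obs 1: x=8 → posterior Normal(72/31, 56/31)
obs 2: x=-1 → posterior Normal(65/38, 28/19)
obs 3: x=-1/2 → posterior Normal(41/30, 56/45)
obs 4: x=8 → posterior Normal(235/104, 14/13)
obs 5: x=-3/2 → posterior Normal(107/59, 56/59)
obs 6: x=-7/2 → posterior Normal(5/4, 28/33)
obs 7: x=7/4 → posterior Normal(379/292, 56/73)
obs 8: x=-5/2 → posterior Normal(309/320, 7/10)
obs 9: x=1 → posterior Normal(337/348, 56/87)
obs 10: x=7 → posterior Normal(533/376, 28/47)
obs 11: x=-2 → posterior Normal(477/404, 56/101)
obs 12: x=7 → posterior Normal(673/432, 14/27)
obs 13: x=2 → posterior Normal(729/460, 56/115)
obs 14: x=-1 → posterior Normal(701/488, 28/61)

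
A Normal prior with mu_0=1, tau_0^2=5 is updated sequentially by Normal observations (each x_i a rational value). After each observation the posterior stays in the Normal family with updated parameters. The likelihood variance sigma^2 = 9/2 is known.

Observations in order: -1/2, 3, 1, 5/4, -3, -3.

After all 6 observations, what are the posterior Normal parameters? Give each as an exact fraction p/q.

mu_0=-7/138, tau_0^2=15/23

obs 1: x=-1/2 → posterior Normal(4/19, 45/19)
obs 2: x=3 → posterior Normal(34/29, 45/29)
obs 3: x=1 → posterior Normal(44/39, 15/13)
obs 4: x=5/4 → posterior Normal(113/98, 45/49)
obs 5: x=-3 → posterior Normal(53/118, 45/59)
obs 6: x=-3 → posterior Normal(-7/138, 15/23)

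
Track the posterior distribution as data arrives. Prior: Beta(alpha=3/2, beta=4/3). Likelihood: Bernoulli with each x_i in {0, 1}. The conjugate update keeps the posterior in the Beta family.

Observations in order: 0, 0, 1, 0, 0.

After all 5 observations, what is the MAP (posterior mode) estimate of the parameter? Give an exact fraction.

obs 1: x=0 → posterior Beta(3/2, 7/3)
obs 2: x=0 → posterior Beta(3/2, 10/3)
obs 3: x=1 → posterior Beta(5/2, 10/3)
obs 4: x=0 → posterior Beta(5/2, 13/3)
obs 5: x=0 → posterior Beta(5/2, 16/3)

9/35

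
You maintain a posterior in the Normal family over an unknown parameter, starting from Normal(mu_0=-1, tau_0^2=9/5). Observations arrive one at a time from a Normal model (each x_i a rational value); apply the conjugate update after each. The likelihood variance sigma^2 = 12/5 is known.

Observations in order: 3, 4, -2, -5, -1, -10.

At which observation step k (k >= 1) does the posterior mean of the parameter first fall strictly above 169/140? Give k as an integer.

obs 1: x=3 → posterior Normal(5/7, 36/35)
obs 2: x=4 → posterior Normal(17/10, 18/25)
obs 3: x=-2 → posterior Normal(11/13, 36/65)
obs 4: x=-5 → posterior Normal(-1/4, 9/20)
obs 5: x=-1 → posterior Normal(-7/19, 36/95)
obs 6: x=-10 → posterior Normal(-37/22, 18/55)

k = 2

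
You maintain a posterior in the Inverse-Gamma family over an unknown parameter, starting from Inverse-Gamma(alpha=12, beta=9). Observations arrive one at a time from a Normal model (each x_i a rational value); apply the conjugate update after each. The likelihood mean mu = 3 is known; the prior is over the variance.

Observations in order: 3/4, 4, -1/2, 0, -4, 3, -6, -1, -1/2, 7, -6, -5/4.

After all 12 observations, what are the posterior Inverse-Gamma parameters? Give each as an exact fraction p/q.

obs 1: x=3/4 → posterior Inverse-Gamma(25/2, 369/32)
obs 2: x=4 → posterior Inverse-Gamma(13, 385/32)
obs 3: x=-1/2 → posterior Inverse-Gamma(27/2, 581/32)
obs 4: x=0 → posterior Inverse-Gamma(14, 725/32)
obs 5: x=-4 → posterior Inverse-Gamma(29/2, 1509/32)
obs 6: x=3 → posterior Inverse-Gamma(15, 1509/32)
obs 7: x=-6 → posterior Inverse-Gamma(31/2, 2805/32)
obs 8: x=-1 → posterior Inverse-Gamma(16, 3061/32)
obs 9: x=-1/2 → posterior Inverse-Gamma(33/2, 3257/32)
obs 10: x=7 → posterior Inverse-Gamma(17, 3513/32)
obs 11: x=-6 → posterior Inverse-Gamma(35/2, 4809/32)
obs 12: x=-5/4 → posterior Inverse-Gamma(18, 2549/16)

alpha=18, beta=2549/16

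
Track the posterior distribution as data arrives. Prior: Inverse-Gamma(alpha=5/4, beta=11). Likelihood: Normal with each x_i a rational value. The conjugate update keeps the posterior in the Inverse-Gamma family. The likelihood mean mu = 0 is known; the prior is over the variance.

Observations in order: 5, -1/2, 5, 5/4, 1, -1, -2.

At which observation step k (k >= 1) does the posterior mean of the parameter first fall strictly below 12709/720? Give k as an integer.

obs 1: x=5 → posterior Inverse-Gamma(7/4, 47/2)
obs 2: x=-1/2 → posterior Inverse-Gamma(9/4, 189/8)
obs 3: x=5 → posterior Inverse-Gamma(11/4, 289/8)
obs 4: x=5/4 → posterior Inverse-Gamma(13/4, 1181/32)
obs 5: x=1 → posterior Inverse-Gamma(15/4, 1197/32)
obs 6: x=-1 → posterior Inverse-Gamma(17/4, 1213/32)
obs 7: x=-2 → posterior Inverse-Gamma(19/4, 1277/32)

k = 4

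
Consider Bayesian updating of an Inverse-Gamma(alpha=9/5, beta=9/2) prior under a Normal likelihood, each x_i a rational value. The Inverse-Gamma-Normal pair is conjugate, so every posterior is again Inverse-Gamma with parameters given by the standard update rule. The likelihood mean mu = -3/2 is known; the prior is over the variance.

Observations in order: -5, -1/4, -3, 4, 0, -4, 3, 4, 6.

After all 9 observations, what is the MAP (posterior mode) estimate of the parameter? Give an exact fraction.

obs 1: x=-5 → posterior Inverse-Gamma(23/10, 85/8)
obs 2: x=-1/4 → posterior Inverse-Gamma(14/5, 365/32)
obs 3: x=-3 → posterior Inverse-Gamma(33/10, 401/32)
obs 4: x=4 → posterior Inverse-Gamma(19/5, 885/32)
obs 5: x=0 → posterior Inverse-Gamma(43/10, 921/32)
obs 6: x=-4 → posterior Inverse-Gamma(24/5, 1021/32)
obs 7: x=3 → posterior Inverse-Gamma(53/10, 1345/32)
obs 8: x=4 → posterior Inverse-Gamma(29/5, 1829/32)
obs 9: x=6 → posterior Inverse-Gamma(63/10, 2729/32)

13645/1168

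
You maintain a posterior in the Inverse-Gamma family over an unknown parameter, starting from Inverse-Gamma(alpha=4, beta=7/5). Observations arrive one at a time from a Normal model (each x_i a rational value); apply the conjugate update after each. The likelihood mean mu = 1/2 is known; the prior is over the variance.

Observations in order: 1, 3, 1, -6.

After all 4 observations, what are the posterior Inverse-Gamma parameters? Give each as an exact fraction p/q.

alpha=6, beta=259/10

obs 1: x=1 → posterior Inverse-Gamma(9/2, 61/40)
obs 2: x=3 → posterior Inverse-Gamma(5, 93/20)
obs 3: x=1 → posterior Inverse-Gamma(11/2, 191/40)
obs 4: x=-6 → posterior Inverse-Gamma(6, 259/10)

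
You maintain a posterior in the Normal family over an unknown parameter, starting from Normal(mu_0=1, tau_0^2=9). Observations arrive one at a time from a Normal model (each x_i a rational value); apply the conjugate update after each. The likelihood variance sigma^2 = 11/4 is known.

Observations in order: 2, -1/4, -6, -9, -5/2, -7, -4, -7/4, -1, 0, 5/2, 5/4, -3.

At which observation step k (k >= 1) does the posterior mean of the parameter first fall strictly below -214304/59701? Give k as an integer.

k = 7

obs 1: x=2 → posterior Normal(83/47, 99/47)
obs 2: x=-1/4 → posterior Normal(74/83, 99/83)
obs 3: x=-6 → posterior Normal(-142/119, 99/119)
obs 4: x=-9 → posterior Normal(-466/155, 99/155)
obs 5: x=-5/2 → posterior Normal(-556/191, 99/191)
obs 6: x=-7 → posterior Normal(-808/227, 99/227)
obs 7: x=-4 → posterior Normal(-952/263, 99/263)
obs 8: x=-7/4 → posterior Normal(-1015/299, 99/299)
obs 9: x=-1 → posterior Normal(-1051/335, 99/335)
obs 10: x=0 → posterior Normal(-1051/371, 99/371)
obs 11: x=5/2 → posterior Normal(-961/407, 9/37)
obs 12: x=5/4 → posterior Normal(-916/443, 99/443)
obs 13: x=-3 → posterior Normal(-1024/479, 99/479)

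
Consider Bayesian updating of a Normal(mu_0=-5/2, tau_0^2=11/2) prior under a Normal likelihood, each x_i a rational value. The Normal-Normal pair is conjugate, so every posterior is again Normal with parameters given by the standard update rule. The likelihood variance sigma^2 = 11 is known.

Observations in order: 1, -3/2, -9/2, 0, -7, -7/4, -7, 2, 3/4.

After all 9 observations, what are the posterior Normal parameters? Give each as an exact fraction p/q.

mu_0=-23/11, tau_0^2=1

obs 1: x=1 → posterior Normal(-4/3, 11/3)
obs 2: x=-3/2 → posterior Normal(-11/8, 11/4)
obs 3: x=-9/2 → posterior Normal(-2, 11/5)
obs 4: x=0 → posterior Normal(-5/3, 11/6)
obs 5: x=-7 → posterior Normal(-17/7, 11/7)
obs 6: x=-7/4 → posterior Normal(-75/32, 11/8)
obs 7: x=-7 → posterior Normal(-103/36, 11/9)
obs 8: x=2 → posterior Normal(-19/8, 11/10)
obs 9: x=3/4 → posterior Normal(-23/11, 1)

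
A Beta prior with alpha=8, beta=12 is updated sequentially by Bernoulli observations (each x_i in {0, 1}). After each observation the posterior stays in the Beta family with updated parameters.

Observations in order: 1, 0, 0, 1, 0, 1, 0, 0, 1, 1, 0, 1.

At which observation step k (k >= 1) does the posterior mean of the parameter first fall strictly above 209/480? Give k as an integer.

obs 1: x=1 → posterior Beta(9, 12)
obs 2: x=0 → posterior Beta(9, 13)
obs 3: x=0 → posterior Beta(9, 14)
obs 4: x=1 → posterior Beta(10, 14)
obs 5: x=0 → posterior Beta(10, 15)
obs 6: x=1 → posterior Beta(11, 15)
obs 7: x=0 → posterior Beta(11, 16)
obs 8: x=0 → posterior Beta(11, 17)
obs 9: x=1 → posterior Beta(12, 17)
obs 10: x=1 → posterior Beta(13, 17)
obs 11: x=0 → posterior Beta(13, 18)
obs 12: x=1 → posterior Beta(14, 18)

k = 12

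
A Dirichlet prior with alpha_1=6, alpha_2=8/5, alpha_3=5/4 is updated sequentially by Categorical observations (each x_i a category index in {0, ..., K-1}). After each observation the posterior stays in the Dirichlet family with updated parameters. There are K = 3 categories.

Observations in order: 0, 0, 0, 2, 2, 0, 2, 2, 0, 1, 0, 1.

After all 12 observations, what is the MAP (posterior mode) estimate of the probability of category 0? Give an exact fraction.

220/357

obs 1: x=0 → posterior Dirichlet(7, 8/5, 5/4)
obs 2: x=0 → posterior Dirichlet(8, 8/5, 5/4)
obs 3: x=0 → posterior Dirichlet(9, 8/5, 5/4)
obs 4: x=2 → posterior Dirichlet(9, 8/5, 9/4)
obs 5: x=2 → posterior Dirichlet(9, 8/5, 13/4)
obs 6: x=0 → posterior Dirichlet(10, 8/5, 13/4)
obs 7: x=2 → posterior Dirichlet(10, 8/5, 17/4)
obs 8: x=2 → posterior Dirichlet(10, 8/5, 21/4)
obs 9: x=0 → posterior Dirichlet(11, 8/5, 21/4)
obs 10: x=1 → posterior Dirichlet(11, 13/5, 21/4)
obs 11: x=0 → posterior Dirichlet(12, 13/5, 21/4)
obs 12: x=1 → posterior Dirichlet(12, 18/5, 21/4)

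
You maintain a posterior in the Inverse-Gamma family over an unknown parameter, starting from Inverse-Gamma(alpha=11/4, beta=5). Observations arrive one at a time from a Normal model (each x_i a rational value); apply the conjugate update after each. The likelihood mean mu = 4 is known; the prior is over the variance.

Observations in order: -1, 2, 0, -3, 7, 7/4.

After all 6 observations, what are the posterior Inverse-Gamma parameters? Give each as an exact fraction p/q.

obs 1: x=-1 → posterior Inverse-Gamma(13/4, 35/2)
obs 2: x=2 → posterior Inverse-Gamma(15/4, 39/2)
obs 3: x=0 → posterior Inverse-Gamma(17/4, 55/2)
obs 4: x=-3 → posterior Inverse-Gamma(19/4, 52)
obs 5: x=7 → posterior Inverse-Gamma(21/4, 113/2)
obs 6: x=7/4 → posterior Inverse-Gamma(23/4, 1889/32)

alpha=23/4, beta=1889/32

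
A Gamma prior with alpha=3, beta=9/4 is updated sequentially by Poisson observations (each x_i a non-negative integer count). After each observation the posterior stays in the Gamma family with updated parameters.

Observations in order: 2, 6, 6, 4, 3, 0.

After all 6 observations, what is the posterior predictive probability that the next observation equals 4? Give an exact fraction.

obs 1: x=2 → posterior Gamma(5, 13/4)
obs 2: x=6 → posterior Gamma(11, 17/4)
obs 3: x=6 → posterior Gamma(17, 21/4)
obs 4: x=4 → posterior Gamma(21, 25/4)
obs 5: x=3 → posterior Gamma(24, 29/4)
obs 6: x=0 → posterior Gamma(24, 33/4)

12498320094280016752355760174158748209548800/81217248802771228597652036390959994837496721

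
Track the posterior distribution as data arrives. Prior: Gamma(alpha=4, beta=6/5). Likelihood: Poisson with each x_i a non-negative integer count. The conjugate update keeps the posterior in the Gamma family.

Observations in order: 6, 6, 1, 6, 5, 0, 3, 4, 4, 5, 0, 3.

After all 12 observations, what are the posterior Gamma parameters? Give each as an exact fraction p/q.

obs 1: x=6 → posterior Gamma(10, 11/5)
obs 2: x=6 → posterior Gamma(16, 16/5)
obs 3: x=1 → posterior Gamma(17, 21/5)
obs 4: x=6 → posterior Gamma(23, 26/5)
obs 5: x=5 → posterior Gamma(28, 31/5)
obs 6: x=0 → posterior Gamma(28, 36/5)
obs 7: x=3 → posterior Gamma(31, 41/5)
obs 8: x=4 → posterior Gamma(35, 46/5)
obs 9: x=4 → posterior Gamma(39, 51/5)
obs 10: x=5 → posterior Gamma(44, 56/5)
obs 11: x=0 → posterior Gamma(44, 61/5)
obs 12: x=3 → posterior Gamma(47, 66/5)

alpha=47, beta=66/5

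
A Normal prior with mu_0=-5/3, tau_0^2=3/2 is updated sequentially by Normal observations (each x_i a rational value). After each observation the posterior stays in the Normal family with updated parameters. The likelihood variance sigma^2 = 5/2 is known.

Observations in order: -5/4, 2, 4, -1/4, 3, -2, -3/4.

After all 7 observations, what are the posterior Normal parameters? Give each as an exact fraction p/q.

mu_0=71/312, tau_0^2=15/52

obs 1: x=-5/4 → posterior Normal(-145/96, 15/16)
obs 2: x=2 → posterior Normal(-73/132, 15/22)
obs 3: x=4 → posterior Normal(71/168, 15/28)
obs 4: x=-1/4 → posterior Normal(31/102, 15/34)
obs 5: x=3 → posterior Normal(17/24, 3/8)
obs 6: x=-2 → posterior Normal(49/138, 15/46)
obs 7: x=-3/4 → posterior Normal(71/312, 15/52)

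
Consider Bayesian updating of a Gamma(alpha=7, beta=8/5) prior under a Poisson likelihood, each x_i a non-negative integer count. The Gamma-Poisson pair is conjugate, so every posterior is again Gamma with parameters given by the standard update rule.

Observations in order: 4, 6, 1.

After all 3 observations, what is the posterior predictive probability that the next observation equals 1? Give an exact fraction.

145986790945286172838516605/1566652225014704215735402496

obs 1: x=4 → posterior Gamma(11, 13/5)
obs 2: x=6 → posterior Gamma(17, 18/5)
obs 3: x=1 → posterior Gamma(18, 23/5)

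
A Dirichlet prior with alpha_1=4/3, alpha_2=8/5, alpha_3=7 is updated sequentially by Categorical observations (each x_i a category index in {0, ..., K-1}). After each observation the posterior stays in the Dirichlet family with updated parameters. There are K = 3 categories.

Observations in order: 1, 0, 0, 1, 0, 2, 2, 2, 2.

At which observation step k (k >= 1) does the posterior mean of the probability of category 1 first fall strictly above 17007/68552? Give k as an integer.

k = 4

obs 1: x=1 → posterior Dirichlet(4/3, 13/5, 7)
obs 2: x=0 → posterior Dirichlet(7/3, 13/5, 7)
obs 3: x=0 → posterior Dirichlet(10/3, 13/5, 7)
obs 4: x=1 → posterior Dirichlet(10/3, 18/5, 7)
obs 5: x=0 → posterior Dirichlet(13/3, 18/5, 7)
obs 6: x=2 → posterior Dirichlet(13/3, 18/5, 8)
obs 7: x=2 → posterior Dirichlet(13/3, 18/5, 9)
obs 8: x=2 → posterior Dirichlet(13/3, 18/5, 10)
obs 9: x=2 → posterior Dirichlet(13/3, 18/5, 11)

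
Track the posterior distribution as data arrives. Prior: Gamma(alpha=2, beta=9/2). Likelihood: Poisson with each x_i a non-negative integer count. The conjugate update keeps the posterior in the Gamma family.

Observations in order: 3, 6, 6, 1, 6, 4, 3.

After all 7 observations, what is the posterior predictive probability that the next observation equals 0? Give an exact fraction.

obs 1: x=3 → posterior Gamma(5, 11/2)
obs 2: x=6 → posterior Gamma(11, 13/2)
obs 3: x=6 → posterior Gamma(17, 15/2)
obs 4: x=1 → posterior Gamma(18, 17/2)
obs 5: x=6 → posterior Gamma(24, 19/2)
obs 6: x=4 → posterior Gamma(28, 21/2)
obs 7: x=3 → posterior Gamma(31, 23/2)

1635170022196481349560959748587682926364327/21684043449710088680149056017398834228515625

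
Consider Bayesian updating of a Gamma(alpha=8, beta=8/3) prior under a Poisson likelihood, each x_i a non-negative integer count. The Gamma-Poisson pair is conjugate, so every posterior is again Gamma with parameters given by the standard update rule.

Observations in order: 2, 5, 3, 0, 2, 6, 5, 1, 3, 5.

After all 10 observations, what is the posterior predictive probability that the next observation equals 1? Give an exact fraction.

186433997047093357211431180934909128445131651270934495675673477120/1330877630632711998713399240963346255985889330161650994325137953641

obs 1: x=2 → posterior Gamma(10, 11/3)
obs 2: x=5 → posterior Gamma(15, 14/3)
obs 3: x=3 → posterior Gamma(18, 17/3)
obs 4: x=0 → posterior Gamma(18, 20/3)
obs 5: x=2 → posterior Gamma(20, 23/3)
obs 6: x=6 → posterior Gamma(26, 26/3)
obs 7: x=5 → posterior Gamma(31, 29/3)
obs 8: x=1 → posterior Gamma(32, 32/3)
obs 9: x=3 → posterior Gamma(35, 35/3)
obs 10: x=5 → posterior Gamma(40, 38/3)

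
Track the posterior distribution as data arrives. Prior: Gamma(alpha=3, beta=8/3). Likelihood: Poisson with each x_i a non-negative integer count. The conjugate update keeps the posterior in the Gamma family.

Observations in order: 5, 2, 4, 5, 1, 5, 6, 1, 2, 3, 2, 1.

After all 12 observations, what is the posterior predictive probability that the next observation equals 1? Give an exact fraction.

obs 1: x=5 → posterior Gamma(8, 11/3)
obs 2: x=2 → posterior Gamma(10, 14/3)
obs 3: x=4 → posterior Gamma(14, 17/3)
obs 4: x=5 → posterior Gamma(19, 20/3)
obs 5: x=1 → posterior Gamma(20, 23/3)
obs 6: x=5 → posterior Gamma(25, 26/3)
obs 7: x=6 → posterior Gamma(31, 29/3)
obs 8: x=1 → posterior Gamma(32, 32/3)
obs 9: x=2 → posterior Gamma(34, 35/3)
obs 10: x=3 → posterior Gamma(37, 38/3)
obs 11: x=2 → posterior Gamma(39, 41/3)
obs 12: x=1 → posterior Gamma(40, 44/3)

65658099159486098124867845727720187598807922844685116303154998149120/359759420802312522637857046018598071824300681556985521245664840905647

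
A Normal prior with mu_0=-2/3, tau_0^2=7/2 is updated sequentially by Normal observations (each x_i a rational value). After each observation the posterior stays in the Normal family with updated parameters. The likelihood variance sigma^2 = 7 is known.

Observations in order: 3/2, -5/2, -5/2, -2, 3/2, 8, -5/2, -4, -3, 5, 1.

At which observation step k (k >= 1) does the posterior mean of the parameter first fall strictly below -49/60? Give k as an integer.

k = 3

obs 1: x=3/2 → posterior Normal(1/18, 7/3)
obs 2: x=-5/2 → posterior Normal(-7/12, 7/4)
obs 3: x=-5/2 → posterior Normal(-29/30, 7/5)
obs 4: x=-2 → posterior Normal(-41/36, 7/6)
obs 5: x=3/2 → posterior Normal(-16/21, 1)
obs 6: x=8 → posterior Normal(1/3, 7/8)
obs 7: x=-5/2 → posterior Normal(1/54, 7/9)
obs 8: x=-4 → posterior Normal(-23/60, 7/10)
obs 9: x=-3 → posterior Normal(-41/66, 7/11)
obs 10: x=5 → posterior Normal(-11/72, 7/12)
obs 11: x=1 → posterior Normal(-5/78, 7/13)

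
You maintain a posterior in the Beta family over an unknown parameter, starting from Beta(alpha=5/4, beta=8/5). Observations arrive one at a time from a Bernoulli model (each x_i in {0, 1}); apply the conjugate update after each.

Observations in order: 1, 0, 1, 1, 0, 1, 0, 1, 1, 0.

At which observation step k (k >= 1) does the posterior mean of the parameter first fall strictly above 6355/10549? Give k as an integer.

k = 4

obs 1: x=1 → posterior Beta(9/4, 8/5)
obs 2: x=0 → posterior Beta(9/4, 13/5)
obs 3: x=1 → posterior Beta(13/4, 13/5)
obs 4: x=1 → posterior Beta(17/4, 13/5)
obs 5: x=0 → posterior Beta(17/4, 18/5)
obs 6: x=1 → posterior Beta(21/4, 18/5)
obs 7: x=0 → posterior Beta(21/4, 23/5)
obs 8: x=1 → posterior Beta(25/4, 23/5)
obs 9: x=1 → posterior Beta(29/4, 23/5)
obs 10: x=0 → posterior Beta(29/4, 28/5)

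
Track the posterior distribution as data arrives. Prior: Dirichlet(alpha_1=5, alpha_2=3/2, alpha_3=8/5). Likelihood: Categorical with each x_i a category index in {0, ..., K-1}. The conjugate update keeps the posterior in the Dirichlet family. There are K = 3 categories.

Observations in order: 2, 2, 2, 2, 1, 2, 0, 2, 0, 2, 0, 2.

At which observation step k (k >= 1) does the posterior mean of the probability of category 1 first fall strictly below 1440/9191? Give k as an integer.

obs 1: x=2 → posterior Dirichlet(5, 3/2, 13/5)
obs 2: x=2 → posterior Dirichlet(5, 3/2, 18/5)
obs 3: x=2 → posterior Dirichlet(5, 3/2, 23/5)
obs 4: x=2 → posterior Dirichlet(5, 3/2, 28/5)
obs 5: x=1 → posterior Dirichlet(5, 5/2, 28/5)
obs 6: x=2 → posterior Dirichlet(5, 5/2, 33/5)
obs 7: x=0 → posterior Dirichlet(6, 5/2, 33/5)
obs 8: x=2 → posterior Dirichlet(6, 5/2, 38/5)
obs 9: x=0 → posterior Dirichlet(7, 5/2, 38/5)
obs 10: x=2 → posterior Dirichlet(7, 5/2, 43/5)
obs 11: x=0 → posterior Dirichlet(8, 5/2, 43/5)
obs 12: x=2 → posterior Dirichlet(8, 5/2, 48/5)

k = 2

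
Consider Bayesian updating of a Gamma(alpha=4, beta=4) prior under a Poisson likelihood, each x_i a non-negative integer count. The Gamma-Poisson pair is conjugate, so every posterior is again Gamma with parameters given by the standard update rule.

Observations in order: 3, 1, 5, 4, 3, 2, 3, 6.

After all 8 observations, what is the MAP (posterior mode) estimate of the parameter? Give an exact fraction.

5/2

obs 1: x=3 → posterior Gamma(7, 5)
obs 2: x=1 → posterior Gamma(8, 6)
obs 3: x=5 → posterior Gamma(13, 7)
obs 4: x=4 → posterior Gamma(17, 8)
obs 5: x=3 → posterior Gamma(20, 9)
obs 6: x=2 → posterior Gamma(22, 10)
obs 7: x=3 → posterior Gamma(25, 11)
obs 8: x=6 → posterior Gamma(31, 12)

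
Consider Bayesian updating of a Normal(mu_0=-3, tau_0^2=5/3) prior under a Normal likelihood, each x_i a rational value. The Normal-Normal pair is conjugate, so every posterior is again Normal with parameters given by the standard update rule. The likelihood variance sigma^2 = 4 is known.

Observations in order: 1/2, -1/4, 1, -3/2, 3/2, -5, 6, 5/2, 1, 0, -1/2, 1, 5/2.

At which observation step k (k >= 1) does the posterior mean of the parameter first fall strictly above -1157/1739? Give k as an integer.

obs 1: x=1/2 → posterior Normal(-67/34, 20/17)
obs 2: x=-1/4 → posterior Normal(-139/88, 10/11)
obs 3: x=1 → posterior Normal(-119/108, 20/27)
obs 4: x=-3/2 → posterior Normal(-149/128, 5/8)
obs 5: x=3/2 → posterior Normal(-119/148, 20/37)
obs 6: x=-5 → posterior Normal(-73/56, 10/21)
obs 7: x=6 → posterior Normal(-99/188, 20/47)
obs 8: x=5/2 → posterior Normal(-49/208, 5/13)
obs 9: x=1 → posterior Normal(-29/228, 20/57)
obs 10: x=0 → posterior Normal(-29/248, 10/31)
obs 11: x=-1/2 → posterior Normal(-39/268, 20/67)
obs 12: x=1 → posterior Normal(-19/288, 5/18)
obs 13: x=5/2 → posterior Normal(31/308, 20/77)

k = 7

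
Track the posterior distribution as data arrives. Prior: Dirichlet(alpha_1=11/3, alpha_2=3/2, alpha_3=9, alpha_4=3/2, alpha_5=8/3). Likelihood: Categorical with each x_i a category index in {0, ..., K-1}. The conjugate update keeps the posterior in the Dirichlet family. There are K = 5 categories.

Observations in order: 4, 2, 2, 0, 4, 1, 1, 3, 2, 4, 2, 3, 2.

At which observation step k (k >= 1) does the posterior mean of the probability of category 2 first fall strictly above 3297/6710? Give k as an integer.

k = 2

obs 1: x=4 → posterior Dirichlet(11/3, 3/2, 9, 3/2, 11/3)
obs 2: x=2 → posterior Dirichlet(11/3, 3/2, 10, 3/2, 11/3)
obs 3: x=2 → posterior Dirichlet(11/3, 3/2, 11, 3/2, 11/3)
obs 4: x=0 → posterior Dirichlet(14/3, 3/2, 11, 3/2, 11/3)
obs 5: x=4 → posterior Dirichlet(14/3, 3/2, 11, 3/2, 14/3)
obs 6: x=1 → posterior Dirichlet(14/3, 5/2, 11, 3/2, 14/3)
obs 7: x=1 → posterior Dirichlet(14/3, 7/2, 11, 3/2, 14/3)
obs 8: x=3 → posterior Dirichlet(14/3, 7/2, 11, 5/2, 14/3)
obs 9: x=2 → posterior Dirichlet(14/3, 7/2, 12, 5/2, 14/3)
obs 10: x=4 → posterior Dirichlet(14/3, 7/2, 12, 5/2, 17/3)
obs 11: x=2 → posterior Dirichlet(14/3, 7/2, 13, 5/2, 17/3)
obs 12: x=3 → posterior Dirichlet(14/3, 7/2, 13, 7/2, 17/3)
obs 13: x=2 → posterior Dirichlet(14/3, 7/2, 14, 7/2, 17/3)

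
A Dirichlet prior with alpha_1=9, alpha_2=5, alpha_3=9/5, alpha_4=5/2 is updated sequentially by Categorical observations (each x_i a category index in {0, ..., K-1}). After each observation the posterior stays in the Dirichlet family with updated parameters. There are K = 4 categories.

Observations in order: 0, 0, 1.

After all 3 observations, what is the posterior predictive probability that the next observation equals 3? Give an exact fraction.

25/213

obs 1: x=0 → posterior Dirichlet(10, 5, 9/5, 5/2)
obs 2: x=0 → posterior Dirichlet(11, 5, 9/5, 5/2)
obs 3: x=1 → posterior Dirichlet(11, 6, 9/5, 5/2)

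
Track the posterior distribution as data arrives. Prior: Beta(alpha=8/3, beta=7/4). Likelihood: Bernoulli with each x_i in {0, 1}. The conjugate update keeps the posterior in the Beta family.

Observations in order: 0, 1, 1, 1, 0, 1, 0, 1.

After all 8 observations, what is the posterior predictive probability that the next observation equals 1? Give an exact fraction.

obs 1: x=0 → posterior Beta(8/3, 11/4)
obs 2: x=1 → posterior Beta(11/3, 11/4)
obs 3: x=1 → posterior Beta(14/3, 11/4)
obs 4: x=1 → posterior Beta(17/3, 11/4)
obs 5: x=0 → posterior Beta(17/3, 15/4)
obs 6: x=1 → posterior Beta(20/3, 15/4)
obs 7: x=0 → posterior Beta(20/3, 19/4)
obs 8: x=1 → posterior Beta(23/3, 19/4)

92/149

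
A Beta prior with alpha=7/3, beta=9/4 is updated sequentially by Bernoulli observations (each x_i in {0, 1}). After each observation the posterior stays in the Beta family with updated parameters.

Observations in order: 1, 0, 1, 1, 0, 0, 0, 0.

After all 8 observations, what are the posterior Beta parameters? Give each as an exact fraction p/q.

alpha=16/3, beta=29/4

obs 1: x=1 → posterior Beta(10/3, 9/4)
obs 2: x=0 → posterior Beta(10/3, 13/4)
obs 3: x=1 → posterior Beta(13/3, 13/4)
obs 4: x=1 → posterior Beta(16/3, 13/4)
obs 5: x=0 → posterior Beta(16/3, 17/4)
obs 6: x=0 → posterior Beta(16/3, 21/4)
obs 7: x=0 → posterior Beta(16/3, 25/4)
obs 8: x=0 → posterior Beta(16/3, 29/4)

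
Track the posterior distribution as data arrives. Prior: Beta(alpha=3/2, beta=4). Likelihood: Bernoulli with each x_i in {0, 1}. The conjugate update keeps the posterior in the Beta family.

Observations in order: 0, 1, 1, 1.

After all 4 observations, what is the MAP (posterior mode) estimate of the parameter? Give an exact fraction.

7/15

obs 1: x=0 → posterior Beta(3/2, 5)
obs 2: x=1 → posterior Beta(5/2, 5)
obs 3: x=1 → posterior Beta(7/2, 5)
obs 4: x=1 → posterior Beta(9/2, 5)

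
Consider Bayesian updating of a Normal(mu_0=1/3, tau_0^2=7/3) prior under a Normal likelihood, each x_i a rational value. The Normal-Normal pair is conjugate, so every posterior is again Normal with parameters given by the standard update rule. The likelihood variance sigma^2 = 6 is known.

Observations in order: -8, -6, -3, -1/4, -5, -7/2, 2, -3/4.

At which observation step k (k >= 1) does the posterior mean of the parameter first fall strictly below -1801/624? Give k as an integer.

obs 1: x=-8 → posterior Normal(-2, 42/25)
obs 2: x=-6 → posterior Normal(-23/8, 21/16)
obs 3: x=-3 → posterior Normal(-113/39, 14/13)
obs 4: x=-1/4 → posterior Normal(-459/184, 21/23)
obs 5: x=-5 → posterior Normal(-599/212, 42/53)
obs 6: x=-7/2 → posterior Normal(-697/240, 7/10)
obs 7: x=2 → posterior Normal(-641/268, 42/67)
obs 8: x=-3/4 → posterior Normal(-331/148, 21/37)

k = 3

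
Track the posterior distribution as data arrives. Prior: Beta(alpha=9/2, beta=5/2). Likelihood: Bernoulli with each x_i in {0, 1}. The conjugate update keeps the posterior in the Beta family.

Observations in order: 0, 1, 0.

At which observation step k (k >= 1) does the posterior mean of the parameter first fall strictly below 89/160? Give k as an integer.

obs 1: x=0 → posterior Beta(9/2, 7/2)
obs 2: x=1 → posterior Beta(11/2, 7/2)
obs 3: x=0 → posterior Beta(11/2, 9/2)

k = 3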